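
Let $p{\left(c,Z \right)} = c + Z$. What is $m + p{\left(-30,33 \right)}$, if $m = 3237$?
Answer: $3240$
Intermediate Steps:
$p{\left(c,Z \right)} = Z + c$
$m + p{\left(-30,33 \right)} = 3237 + \left(33 - 30\right) = 3237 + 3 = 3240$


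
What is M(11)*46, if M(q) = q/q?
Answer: 46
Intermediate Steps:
M(q) = 1
M(11)*46 = 1*46 = 46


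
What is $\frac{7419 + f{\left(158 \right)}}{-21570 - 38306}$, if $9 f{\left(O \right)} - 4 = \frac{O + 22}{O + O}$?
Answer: $- \frac{2637635}{21285918} \approx -0.12391$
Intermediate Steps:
$f{\left(O \right)} = \frac{4}{9} + \frac{22 + O}{18 O}$ ($f{\left(O \right)} = \frac{4}{9} + \frac{\left(O + 22\right) \frac{1}{O + O}}{9} = \frac{4}{9} + \frac{\left(22 + O\right) \frac{1}{2 O}}{9} = \frac{4}{9} + \frac{\frac{1}{2} \frac{1}{O} \left(22 + O\right)}{9} = \frac{4}{9} + \frac{22 + O}{18 O}$)
$\frac{7419 + f{\left(158 \right)}}{-21570 - 38306} = \frac{7419 + \frac{22 + 9 \cdot 158}{18 \cdot 158}}{-21570 - 38306} = \frac{7419 + \frac{1}{18} \cdot \frac{1}{158} \left(22 + 1422\right)}{-59876} = \left(7419 + \frac{1}{18} \cdot \frac{1}{158} \cdot 1444\right) \left(- \frac{1}{59876}\right) = \left(7419 + \frac{361}{711}\right) \left(- \frac{1}{59876}\right) = \frac{5275270}{711} \left(- \frac{1}{59876}\right) = - \frac{2637635}{21285918}$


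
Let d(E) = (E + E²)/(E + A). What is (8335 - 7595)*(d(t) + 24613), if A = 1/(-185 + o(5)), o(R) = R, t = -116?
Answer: 378541711220/20881 ≈ 1.8129e+7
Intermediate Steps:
A = -1/180 (A = 1/(-185 + 5) = 1/(-180) = -1/180 ≈ -0.0055556)
d(E) = (E + E²)/(-1/180 + E) (d(E) = (E + E²)/(E - 1/180) = (E + E²)/(-1/180 + E))
(8335 - 7595)*(d(t) + 24613) = (8335 - 7595)*(180*(-116)*(1 - 116)/(-1 + 180*(-116)) + 24613) = 740*(180*(-116)*(-115)/(-1 - 20880) + 24613) = 740*(180*(-116)*(-115)/(-20881) + 24613) = 740*(180*(-116)*(-1/20881)*(-115) + 24613) = 740*(-2401200/20881 + 24613) = 740*(511542853/20881) = 378541711220/20881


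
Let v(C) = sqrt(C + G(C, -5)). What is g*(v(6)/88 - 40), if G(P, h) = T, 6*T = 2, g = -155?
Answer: 6200 - 155*sqrt(57)/264 ≈ 6195.6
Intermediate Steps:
T = 1/3 (T = (1/6)*2 = 1/3 ≈ 0.33333)
G(P, h) = 1/3
v(C) = sqrt(1/3 + C) (v(C) = sqrt(C + 1/3) = sqrt(1/3 + C))
g*(v(6)/88 - 40) = -155*((sqrt(3 + 9*6)/3)/88 - 40) = -155*((sqrt(3 + 54)/3)*(1/88) - 40) = -155*((sqrt(57)/3)*(1/88) - 40) = -155*(sqrt(57)/264 - 40) = -155*(-40 + sqrt(57)/264) = 6200 - 155*sqrt(57)/264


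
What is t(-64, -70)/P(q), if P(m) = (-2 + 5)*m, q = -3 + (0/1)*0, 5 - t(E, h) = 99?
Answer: 94/9 ≈ 10.444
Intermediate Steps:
t(E, h) = -94 (t(E, h) = 5 - 1*99 = 5 - 99 = -94)
q = -3 (q = -3 + (0*1)*0 = -3 + 0*0 = -3 + 0 = -3)
P(m) = 3*m
t(-64, -70)/P(q) = -94/(3*(-3)) = -94/(-9) = -94*(-1/9) = 94/9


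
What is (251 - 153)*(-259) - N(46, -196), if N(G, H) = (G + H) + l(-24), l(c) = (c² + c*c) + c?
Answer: -26360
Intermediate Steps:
l(c) = c + 2*c² (l(c) = (c² + c²) + c = 2*c² + c = c + 2*c²)
N(G, H) = 1128 + G + H (N(G, H) = (G + H) - 24*(1 + 2*(-24)) = (G + H) - 24*(1 - 48) = (G + H) - 24*(-47) = (G + H) + 1128 = 1128 + G + H)
(251 - 153)*(-259) - N(46, -196) = (251 - 153)*(-259) - (1128 + 46 - 196) = 98*(-259) - 1*978 = -25382 - 978 = -26360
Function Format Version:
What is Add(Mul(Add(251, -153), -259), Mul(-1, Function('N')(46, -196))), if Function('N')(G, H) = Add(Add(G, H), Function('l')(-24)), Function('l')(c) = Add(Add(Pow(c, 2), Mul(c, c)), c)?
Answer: -26360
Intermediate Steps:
Function('l')(c) = Add(c, Mul(2, Pow(c, 2))) (Function('l')(c) = Add(Add(Pow(c, 2), Pow(c, 2)), c) = Add(Mul(2, Pow(c, 2)), c) = Add(c, Mul(2, Pow(c, 2))))
Function('N')(G, H) = Add(1128, G, H) (Function('N')(G, H) = Add(Add(G, H), Mul(-24, Add(1, Mul(2, -24)))) = Add(Add(G, H), Mul(-24, Add(1, -48))) = Add(Add(G, H), Mul(-24, -47)) = Add(Add(G, H), 1128) = Add(1128, G, H))
Add(Mul(Add(251, -153), -259), Mul(-1, Function('N')(46, -196))) = Add(Mul(Add(251, -153), -259), Mul(-1, Add(1128, 46, -196))) = Add(Mul(98, -259), Mul(-1, 978)) = Add(-25382, -978) = -26360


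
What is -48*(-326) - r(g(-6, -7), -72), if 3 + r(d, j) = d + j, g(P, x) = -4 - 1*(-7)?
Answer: 15720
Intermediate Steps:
g(P, x) = 3 (g(P, x) = -4 + 7 = 3)
r(d, j) = -3 + d + j (r(d, j) = -3 + (d + j) = -3 + d + j)
-48*(-326) - r(g(-6, -7), -72) = -48*(-326) - (-3 + 3 - 72) = 15648 - 1*(-72) = 15648 + 72 = 15720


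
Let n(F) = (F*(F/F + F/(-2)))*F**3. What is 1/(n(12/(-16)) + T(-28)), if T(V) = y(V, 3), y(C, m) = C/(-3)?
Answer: 6144/60017 ≈ 0.10237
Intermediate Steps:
y(C, m) = -C/3 (y(C, m) = C*(-1/3) = -C/3)
T(V) = -V/3
n(F) = F**4*(1 - F/2) (n(F) = (F*(1 + F*(-1/2)))*F**3 = (F*(1 - F/2))*F**3 = F**4*(1 - F/2))
1/(n(12/(-16)) + T(-28)) = 1/((12/(-16))**4*(2 - 12/(-16))/2 - 1/3*(-28)) = 1/((12*(-1/16))**4*(2 - 12*(-1)/16)/2 + 28/3) = 1/((-3/4)**4*(2 - 1*(-3/4))/2 + 28/3) = 1/((1/2)*(81/256)*(2 + 3/4) + 28/3) = 1/((1/2)*(81/256)*(11/4) + 28/3) = 1/(891/2048 + 28/3) = 1/(60017/6144) = 6144/60017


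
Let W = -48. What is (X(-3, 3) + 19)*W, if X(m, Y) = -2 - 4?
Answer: -624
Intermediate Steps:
X(m, Y) = -6
(X(-3, 3) + 19)*W = (-6 + 19)*(-48) = 13*(-48) = -624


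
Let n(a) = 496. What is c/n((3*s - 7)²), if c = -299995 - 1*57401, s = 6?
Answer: -89349/124 ≈ -720.56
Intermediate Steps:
c = -357396 (c = -299995 - 57401 = -357396)
c/n((3*s - 7)²) = -357396/496 = -357396*1/496 = -89349/124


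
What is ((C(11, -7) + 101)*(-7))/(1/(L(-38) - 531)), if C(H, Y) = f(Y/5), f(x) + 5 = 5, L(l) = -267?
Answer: 564186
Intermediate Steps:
f(x) = 0 (f(x) = -5 + 5 = 0)
C(H, Y) = 0
((C(11, -7) + 101)*(-7))/(1/(L(-38) - 531)) = ((0 + 101)*(-7))/(1/(-267 - 531)) = (101*(-7))/(1/(-798)) = -707/(-1/798) = -707*(-798) = 564186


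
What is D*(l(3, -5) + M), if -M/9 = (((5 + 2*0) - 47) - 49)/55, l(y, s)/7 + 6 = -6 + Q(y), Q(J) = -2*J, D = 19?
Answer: -116109/55 ≈ -2111.1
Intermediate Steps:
l(y, s) = -84 - 14*y (l(y, s) = -42 + 7*(-6 - 2*y) = -42 + (-42 - 14*y) = -84 - 14*y)
M = 819/55 (M = -9*(((5 + 2*0) - 47) - 49)/55 = -9*(((5 + 0) - 47) - 49)/55 = -9*((5 - 47) - 49)/55 = -9*(-42 - 49)/55 = -(-819)/55 = -9*(-91/55) = 819/55 ≈ 14.891)
D*(l(3, -5) + M) = 19*((-84 - 14*3) + 819/55) = 19*((-84 - 42) + 819/55) = 19*(-126 + 819/55) = 19*(-6111/55) = -116109/55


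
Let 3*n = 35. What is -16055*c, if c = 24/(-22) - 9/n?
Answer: 2302287/77 ≈ 29900.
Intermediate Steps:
n = 35/3 (n = (1/3)*35 = 35/3 ≈ 11.667)
c = -717/385 (c = 24/(-22) - 9/35/3 = 24*(-1/22) - 9*3/35 = -12/11 - 27/35 = -717/385 ≈ -1.8623)
-16055*c = -16055*(-717/385) = 2302287/77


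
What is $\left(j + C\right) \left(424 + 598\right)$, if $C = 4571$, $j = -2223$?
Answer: $2399656$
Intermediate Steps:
$\left(j + C\right) \left(424 + 598\right) = \left(-2223 + 4571\right) \left(424 + 598\right) = 2348 \cdot 1022 = 2399656$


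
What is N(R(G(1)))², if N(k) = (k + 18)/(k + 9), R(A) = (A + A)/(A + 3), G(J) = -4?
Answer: 676/289 ≈ 2.3391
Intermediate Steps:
R(A) = 2*A/(3 + A) (R(A) = (2*A)/(3 + A) = 2*A/(3 + A))
N(k) = (18 + k)/(9 + k)
N(R(G(1)))² = ((18 + 2*(-4)/(3 - 4))/(9 + 2*(-4)/(3 - 4)))² = ((18 + 2*(-4)/(-1))/(9 + 2*(-4)/(-1)))² = ((18 + 2*(-4)*(-1))/(9 + 2*(-4)*(-1)))² = ((18 + 8)/(9 + 8))² = (26/17)² = 676/289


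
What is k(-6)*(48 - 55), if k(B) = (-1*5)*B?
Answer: -210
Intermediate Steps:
k(B) = -5*B
k(-6)*(48 - 55) = (-5*(-6))*(48 - 55) = 30*(-7) = -210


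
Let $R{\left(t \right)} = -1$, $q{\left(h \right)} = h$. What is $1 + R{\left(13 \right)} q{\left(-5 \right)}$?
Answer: $6$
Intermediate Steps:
$1 + R{\left(13 \right)} q{\left(-5 \right)} = 1 - -5 = 1 + 5 = 6$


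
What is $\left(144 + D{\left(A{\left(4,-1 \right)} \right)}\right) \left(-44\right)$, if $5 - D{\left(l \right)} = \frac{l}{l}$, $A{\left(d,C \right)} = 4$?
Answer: $-6512$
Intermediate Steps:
$D{\left(l \right)} = 4$ ($D{\left(l \right)} = 5 - \frac{l}{l} = 5 - 1 = 4$)
$\left(144 + D{\left(A{\left(4,-1 \right)} \right)}\right) \left(-44\right) = \left(144 + 4\right) \left(-44\right) = 148 \left(-44\right) = -6512$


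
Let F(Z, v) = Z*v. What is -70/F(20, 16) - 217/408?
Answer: -1225/1632 ≈ -0.75061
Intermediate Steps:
-70/F(20, 16) - 217/408 = -70/(20*16) - 217/408 = -70/320 - 217*1/408 = -70*1/320 - 217/408 = -7/32 - 217/408 = -1225/1632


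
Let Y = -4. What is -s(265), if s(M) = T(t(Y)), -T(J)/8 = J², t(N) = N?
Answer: 128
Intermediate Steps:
T(J) = -8*J²
s(M) = -128 (s(M) = -8*(-4)² = -8*16 = -128)
-s(265) = -1*(-128) = 128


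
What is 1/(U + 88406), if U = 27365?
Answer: 1/115771 ≈ 8.6377e-6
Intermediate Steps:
1/(U + 88406) = 1/(27365 + 88406) = 1/115771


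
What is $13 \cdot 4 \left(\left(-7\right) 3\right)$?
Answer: $-1092$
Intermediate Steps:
$13 \cdot 4 \left(\left(-7\right) 3\right) = 52 \left(-21\right) = -1092$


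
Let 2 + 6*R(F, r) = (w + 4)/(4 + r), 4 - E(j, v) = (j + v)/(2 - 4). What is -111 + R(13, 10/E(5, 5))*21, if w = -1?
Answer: -10667/92 ≈ -115.95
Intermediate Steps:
E(j, v) = 4 + j/2 + v/2 (E(j, v) = 4 - (j + v)/(2 - 4) = 4 - (j + v)/(-2) = 4 - (j + v)*(-1)/2 = 4 - (-j/2 - v/2) = 4 + (j/2 + v/2) = 4 + j/2 + v/2)
R(F, r) = -⅓ + 1/(2*(4 + r)) (R(F, r) = -⅓ + ((-1 + 4)/(4 + r))/6 = -⅓ + (3/(4 + r))/6 = -⅓ + 1/(2*(4 + r)))
-111 + R(13, 10/E(5, 5))*21 = -111 + ((-5 - 20/(4 + (½)*5 + (½)*5))/(6*(4 + 10/(4 + (½)*5 + (½)*5))))*21 = -111 + ((-5 - 20/(4 + 5/2 + 5/2))/(6*(4 + 10/(4 + 5/2 + 5/2))))*21 = -111 + ((-5 - 20/9)/(6*(4 + 10/9)))*21 = -111 + ((-5 - 20/9)/(6*(4 + 10*(⅑))))*21 = -111 + ((-5 - 2*10/9)/(6*(4 + 10/9)))*21 = -111 + ((-5 - 20/9)/(6*(46/9)))*21 = -111 + ((⅙)*(9/46)*(-65/9))*21 = -111 - 65/276*21 = -111 - 455/92 = -10667/92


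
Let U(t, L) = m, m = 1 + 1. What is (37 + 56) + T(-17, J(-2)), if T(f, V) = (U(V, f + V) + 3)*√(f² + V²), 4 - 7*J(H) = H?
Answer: 93 + 5*√14197/7 ≈ 178.11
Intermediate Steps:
J(H) = 4/7 - H/7
m = 2
U(t, L) = 2
T(f, V) = 5*√(V² + f²) (T(f, V) = (2 + 3)*√(f² + V²) = 5*√(V² + f²))
(37 + 56) + T(-17, J(-2)) = (37 + 56) + 5*√((4/7 - ⅐*(-2))² + (-17)²) = 93 + 5*√((4/7 + 2/7)² + 289) = 93 + 5*√((6/7)² + 289) = 93 + 5*√(36/49 + 289) = 93 + 5*√(14197/49) = 93 + 5*(√14197/7) = 93 + 5*√14197/7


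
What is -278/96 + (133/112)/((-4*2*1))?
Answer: -1169/384 ≈ -3.0443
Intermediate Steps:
-278/96 + (133/112)/((-4*2*1)) = -278*1/96 + (133*(1/112))/((-8*1)) = -139/48 + (19/16)/(-8) = -139/48 + (19/16)*(-1/8) = -139/48 - 19/128 = -1169/384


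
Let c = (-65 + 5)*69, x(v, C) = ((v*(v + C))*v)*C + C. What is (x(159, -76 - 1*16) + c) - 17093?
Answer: -155853409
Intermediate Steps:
x(v, C) = C + C*v²*(C + v) (x(v, C) = ((v*(C + v))*v)*C + C = (v²*(C + v))*C + C = C*v²*(C + v) + C = C + C*v²*(C + v))
c = -4140 (c = -60*69 = -4140)
(x(159, -76 - 1*16) + c) - 17093 = ((-76 - 1*16)*(1 + 159³ + (-76 - 1*16)*159²) - 4140) - 17093 = ((-76 - 16)*(1 + 4019679 + (-76 - 16)*25281) - 4140) - 17093 = (-92*(1 + 4019679 - 92*25281) - 4140) - 17093 = (-92*(1 + 4019679 - 2325852) - 4140) - 17093 = (-92*1693828 - 4140) - 17093 = (-155832176 - 4140) - 17093 = -155836316 - 17093 = -155853409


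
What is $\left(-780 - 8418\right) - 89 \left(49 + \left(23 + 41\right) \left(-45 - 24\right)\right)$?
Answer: $379465$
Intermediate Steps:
$\left(-780 - 8418\right) - 89 \left(49 + \left(23 + 41\right) \left(-45 - 24\right)\right) = -9198 - 89 \left(49 + 64 \left(-69\right)\right) = -9198 - 89 \left(49 - 4416\right) = -9198 - 89 \left(-4367\right) = -9198 - -388663 = -9198 + 388663 = 379465$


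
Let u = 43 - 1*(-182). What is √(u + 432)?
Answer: 3*√73 ≈ 25.632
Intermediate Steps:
u = 225 (u = 43 + 182 = 225)
√(u + 432) = √(225 + 432) = √657 = 3*√73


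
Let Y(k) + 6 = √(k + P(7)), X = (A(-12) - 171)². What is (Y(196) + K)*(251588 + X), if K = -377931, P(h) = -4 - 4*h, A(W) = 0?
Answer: -106135669773 + 561658*√41 ≈ -1.0613e+11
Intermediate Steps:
X = 29241 (X = (0 - 171)² = (-171)² = 29241)
Y(k) = -6 + √(-32 + k) (Y(k) = -6 + √(k + (-4 - 4*7)) = -6 + √(k + (-4 - 28)) = -6 + √(k - 32) = -6 + √(-32 + k))
(Y(196) + K)*(251588 + X) = ((-6 + √(-32 + 196)) - 377931)*(251588 + 29241) = ((-6 + √164) - 377931)*280829 = ((-6 + 2*√41) - 377931)*280829 = (-377937 + 2*√41)*280829 = -106135669773 + 561658*√41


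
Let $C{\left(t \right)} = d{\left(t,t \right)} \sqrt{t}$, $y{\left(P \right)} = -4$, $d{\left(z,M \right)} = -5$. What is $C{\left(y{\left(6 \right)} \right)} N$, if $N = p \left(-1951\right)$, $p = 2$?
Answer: $39020 i \approx 39020.0 i$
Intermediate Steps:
$N = -3902$ ($N = 2 \left(-1951\right) = -3902$)
$C{\left(t \right)} = - 5 \sqrt{t}$
$C{\left(y{\left(6 \right)} \right)} N = - 5 \sqrt{-4} \left(-3902\right) = - 5 \cdot 2 i \left(-3902\right) = - 10 i \left(-3902\right) = 39020 i$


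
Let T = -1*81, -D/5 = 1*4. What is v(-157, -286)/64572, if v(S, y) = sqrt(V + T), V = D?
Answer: I*sqrt(101)/64572 ≈ 0.00015564*I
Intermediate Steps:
D = -20 (D = -5*4 = -20)
T = -81
V = -20
v(S, y) = I*sqrt(101) (v(S, y) = sqrt(-20 - 81) = sqrt(-101) = I*sqrt(101))
v(-157, -286)/64572 = (I*sqrt(101))/64572 = (I*sqrt(101))*(1/64572) = I*sqrt(101)/64572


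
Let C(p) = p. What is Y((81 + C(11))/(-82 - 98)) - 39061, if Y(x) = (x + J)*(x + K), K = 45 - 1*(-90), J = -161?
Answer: -123084461/2025 ≈ -60782.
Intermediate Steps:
K = 135 (K = 45 + 90 = 135)
Y(x) = (-161 + x)*(135 + x) (Y(x) = (x - 161)*(x + 135) = (-161 + x)*(135 + x))
Y((81 + C(11))/(-82 - 98)) - 39061 = (-21735 + ((81 + 11)/(-82 - 98))² - 26*(81 + 11)/(-82 - 98)) - 39061 = (-21735 + (92/(-180))² - 2392/(-180)) - 39061 = (-21735 + (92*(-1/180))² - 2392*(-1)/180) - 39061 = (-21735 + (-23/45)² - 26*(-23/45)) - 39061 = (-21735 + 529/2025 + 598/45) - 39061 = -43985936/2025 - 39061 = -123084461/2025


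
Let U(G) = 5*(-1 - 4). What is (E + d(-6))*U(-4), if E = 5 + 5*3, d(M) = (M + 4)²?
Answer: -600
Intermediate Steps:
d(M) = (4 + M)²
E = 20 (E = 5 + 15 = 20)
U(G) = -25 (U(G) = 5*(-5) = -25)
(E + d(-6))*U(-4) = (20 + (4 - 6)²)*(-25) = (20 + (-2)²)*(-25) = (20 + 4)*(-25) = 24*(-25) = -600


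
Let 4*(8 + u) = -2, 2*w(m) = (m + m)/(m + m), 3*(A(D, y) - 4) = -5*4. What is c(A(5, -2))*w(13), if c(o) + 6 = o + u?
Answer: -103/12 ≈ -8.5833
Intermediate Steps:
A(D, y) = -8/3 (A(D, y) = 4 + (-5*4)/3 = 4 + (⅓)*(-20) = 4 - 20/3 = -8/3)
w(m) = ½ (w(m) = ((m + m)/(m + m))/2 = ((2*m)/((2*m)))/2 = ((2*m)*(1/(2*m)))/2 = (½)*1 = ½)
u = -17/2 (u = -8 + (¼)*(-2) = -8 - ½ = -17/2 ≈ -8.5000)
c(o) = -29/2 + o (c(o) = -6 + (o - 17/2) = -6 + (-17/2 + o) = -29/2 + o)
c(A(5, -2))*w(13) = (-29/2 - 8/3)*(½) = -103/6*½ = -103/12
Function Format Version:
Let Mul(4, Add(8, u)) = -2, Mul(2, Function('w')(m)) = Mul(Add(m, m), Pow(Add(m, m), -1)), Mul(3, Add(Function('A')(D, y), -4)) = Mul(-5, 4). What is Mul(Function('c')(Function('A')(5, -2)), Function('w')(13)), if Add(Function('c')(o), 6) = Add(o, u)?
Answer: Rational(-103, 12) ≈ -8.5833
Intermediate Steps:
Function('A')(D, y) = Rational(-8, 3) (Function('A')(D, y) = Add(4, Mul(Rational(1, 3), Mul(-5, 4))) = Add(4, Mul(Rational(1, 3), -20)) = Add(4, Rational(-20, 3)) = Rational(-8, 3))
Function('w')(m) = Rational(1, 2) (Function('w')(m) = Mul(Rational(1, 2), Mul(Add(m, m), Pow(Add(m, m), -1))) = Mul(Rational(1, 2), Mul(Mul(2, m), Pow(Mul(2, m), -1))) = Mul(Rational(1, 2), Mul(Mul(2, m), Mul(Rational(1, 2), Pow(m, -1)))) = Mul(Rational(1, 2), 1) = Rational(1, 2))
u = Rational(-17, 2) (u = Add(-8, Mul(Rational(1, 4), -2)) = Add(-8, Rational(-1, 2)) = Rational(-17, 2) ≈ -8.5000)
Function('c')(o) = Add(Rational(-29, 2), o) (Function('c')(o) = Add(-6, Add(o, Rational(-17, 2))) = Add(-6, Add(Rational(-17, 2), o)) = Add(Rational(-29, 2), o))
Mul(Function('c')(Function('A')(5, -2)), Function('w')(13)) = Mul(Add(Rational(-29, 2), Rational(-8, 3)), Rational(1, 2)) = Mul(Rational(-103, 6), Rational(1, 2)) = Rational(-103, 12)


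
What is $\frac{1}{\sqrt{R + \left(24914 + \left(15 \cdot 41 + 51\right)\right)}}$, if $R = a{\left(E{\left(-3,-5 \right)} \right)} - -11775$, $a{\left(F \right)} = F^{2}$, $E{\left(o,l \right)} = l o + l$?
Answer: $\frac{\sqrt{37455}}{37455} \approx 0.0051671$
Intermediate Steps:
$E{\left(o,l \right)} = l + l o$
$R = 11875$ ($R = \left(- 5 \left(1 - 3\right)\right)^{2} - -11775 = \left(\left(-5\right) \left(-2\right)\right)^{2} + 11775 = 10^{2} + 11775 = 100 + 11775 = 11875$)
$\frac{1}{\sqrt{R + \left(24914 + \left(15 \cdot 41 + 51\right)\right)}} = \frac{1}{\sqrt{11875 + \left(24914 + \left(15 \cdot 41 + 51\right)\right)}} = \frac{1}{\sqrt{11875 + \left(24914 + \left(615 + 51\right)\right)}} = \frac{1}{\sqrt{11875 + \left(24914 + 666\right)}} = \frac{1}{\sqrt{11875 + 25580}} = \frac{1}{\sqrt{37455}} = \frac{\sqrt{37455}}{37455}$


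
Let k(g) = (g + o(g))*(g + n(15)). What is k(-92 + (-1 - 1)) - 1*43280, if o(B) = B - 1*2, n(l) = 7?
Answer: -26750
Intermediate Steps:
o(B) = -2 + B (o(B) = B - 2 = -2 + B)
k(g) = (-2 + 2*g)*(7 + g) (k(g) = (g + (-2 + g))*(g + 7) = (-2 + 2*g)*(7 + g))
k(-92 + (-1 - 1)) - 1*43280 = (-14 + 2*(-92 + (-1 - 1))² + 12*(-92 + (-1 - 1))) - 1*43280 = (-14 + 2*(-92 - 2)² + 12*(-92 - 2)) - 43280 = (-14 + 2*(-94)² + 12*(-94)) - 43280 = (-14 + 2*8836 - 1128) - 43280 = (-14 + 17672 - 1128) - 43280 = 16530 - 43280 = -26750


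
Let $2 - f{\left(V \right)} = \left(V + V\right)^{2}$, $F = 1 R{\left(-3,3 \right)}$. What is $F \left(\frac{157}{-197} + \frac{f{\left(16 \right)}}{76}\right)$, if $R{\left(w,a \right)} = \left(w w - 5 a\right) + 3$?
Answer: $\frac{319899}{7486} \approx 42.733$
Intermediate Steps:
$R{\left(w,a \right)} = 3 + w^{2} - 5 a$ ($R{\left(w,a \right)} = \left(w^{2} - 5 a\right) + 3 = 3 + w^{2} - 5 a$)
$F = -3$ ($F = 1 \left(3 + \left(-3\right)^{2} - 15\right) = 1 \left(3 + 9 - 15\right) = 1 \left(-3\right) = -3$)
$f{\left(V \right)} = 2 - 4 V^{2}$ ($f{\left(V \right)} = 2 - \left(V + V\right)^{2} = 2 - \left(2 V\right)^{2} = 2 - 4 V^{2}$)
$F \left(\frac{157}{-197} + \frac{f{\left(16 \right)}}{76}\right) = - 3 \left(\frac{157}{-197} + \frac{2 - 4 \cdot 16^{2}}{76}\right) = - 3 \left(157 \left(- \frac{1}{197}\right) + \left(2 - 1024\right) \frac{1}{76}\right) = - 3 \left(- \frac{157}{197} + \left(2 - 1024\right) \frac{1}{76}\right) = - 3 \left(- \frac{157}{197} - \frac{511}{38}\right) = \left(-3\right) \left(- \frac{106633}{7486}\right) = \frac{319899}{7486}$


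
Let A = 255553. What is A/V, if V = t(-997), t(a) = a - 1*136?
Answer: -255553/1133 ≈ -225.55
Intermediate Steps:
t(a) = -136 + a (t(a) = a - 136 = -136 + a)
V = -1133 (V = -136 - 997 = -1133)
A/V = 255553/(-1133) = 255553*(-1/1133) = -255553/1133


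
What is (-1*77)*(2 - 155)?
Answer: 11781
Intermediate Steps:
(-1*77)*(2 - 155) = -77*(-153) = 11781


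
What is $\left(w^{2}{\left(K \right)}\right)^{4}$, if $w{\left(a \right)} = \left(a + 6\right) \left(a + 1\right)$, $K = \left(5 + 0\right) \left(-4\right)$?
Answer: $25064156467793879296$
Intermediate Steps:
$K = -20$ ($K = 5 \left(-4\right) = -20$)
$w{\left(a \right)} = \left(1 + a\right) \left(6 + a\right)$ ($w{\left(a \right)} = \left(6 + a\right) \left(1 + a\right) = \left(1 + a\right) \left(6 + a\right)$)
$\left(w^{2}{\left(K \right)}\right)^{4} = \left(\left(6 + \left(-20\right)^{2} + 7 \left(-20\right)\right)^{2}\right)^{4} = \left(\left(6 + 400 - 140\right)^{2}\right)^{4} = \left(266^{2}\right)^{4} = 70756^{4} = 25064156467793879296$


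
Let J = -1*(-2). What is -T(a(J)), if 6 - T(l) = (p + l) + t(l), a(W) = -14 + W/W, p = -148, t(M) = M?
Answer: -180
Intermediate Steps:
J = 2
a(W) = -13 (a(W) = -14 + 1 = -13)
T(l) = 154 - 2*l (T(l) = 6 - ((-148 + l) + l) = 6 - (-148 + 2*l) = 6 + (148 - 2*l) = 154 - 2*l)
-T(a(J)) = -(154 - 2*(-13)) = -(154 + 26) = -1*180 = -180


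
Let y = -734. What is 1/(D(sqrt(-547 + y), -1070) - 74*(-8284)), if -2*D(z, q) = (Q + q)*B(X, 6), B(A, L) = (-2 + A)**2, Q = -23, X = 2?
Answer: 1/613016 ≈ 1.6313e-6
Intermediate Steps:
D(z, q) = 0 (D(z, q) = -(-23 + q)*(-2 + 2)**2/2 = -(-23 + q)*0**2/2 = -(-23 + q)*0/2 = -1/2*0 = 0)
1/(D(sqrt(-547 + y), -1070) - 74*(-8284)) = 1/(0 - 74*(-8284)) = 1/(0 + 613016) = 1/613016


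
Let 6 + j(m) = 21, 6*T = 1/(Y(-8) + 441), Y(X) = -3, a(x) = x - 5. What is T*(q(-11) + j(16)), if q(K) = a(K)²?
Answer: 271/2628 ≈ 0.10312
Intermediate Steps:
a(x) = -5 + x
T = 1/2628 (T = 1/(6*(-3 + 441)) = (⅙)/438 = (⅙)*(1/438) = 1/2628 ≈ 0.00038052)
q(K) = (-5 + K)²
j(m) = 15 (j(m) = -6 + 21 = 15)
T*(q(-11) + j(16)) = ((-5 - 11)² + 15)/2628 = ((-16)² + 15)/2628 = (256 + 15)/2628 = (1/2628)*271 = 271/2628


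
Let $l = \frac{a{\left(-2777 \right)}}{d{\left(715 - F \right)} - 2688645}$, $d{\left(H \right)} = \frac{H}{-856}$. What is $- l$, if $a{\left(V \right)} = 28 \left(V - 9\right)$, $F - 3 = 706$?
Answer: $- \frac{33387424}{1150740063} \approx -0.029014$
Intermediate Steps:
$F = 709$ ($F = 3 + 706 = 709$)
$a{\left(V \right)} = -252 + 28 V$ ($a{\left(V \right)} = 28 \left(-9 + V\right) = -252 + 28 V$)
$d{\left(H \right)} = - \frac{H}{856}$ ($d{\left(H \right)} = H \left(- \frac{1}{856}\right) = - \frac{H}{856}$)
$l = \frac{33387424}{1150740063}$ ($l = \frac{-252 + 28 \left(-2777\right)}{- \frac{715 - 709}{856} - 2688645} = \frac{-252 - 77756}{- \frac{715 - 709}{856} - 2688645} = - \frac{78008}{\left(- \frac{1}{856}\right) 6 - 2688645} = - \frac{78008}{- \frac{3}{428} - 2688645} = - \frac{78008}{- \frac{1150740063}{428}} = \left(-78008\right) \left(- \frac{428}{1150740063}\right) = \frac{33387424}{1150740063} \approx 0.029014$)
$- l = \left(-1\right) \frac{33387424}{1150740063} = - \frac{33387424}{1150740063}$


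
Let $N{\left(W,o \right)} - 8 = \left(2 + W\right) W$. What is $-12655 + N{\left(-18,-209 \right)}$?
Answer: $-12359$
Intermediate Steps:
$N{\left(W,o \right)} = 8 + W \left(2 + W\right)$ ($N{\left(W,o \right)} = 8 + \left(2 + W\right) W = 8 + W \left(2 + W\right)$)
$-12655 + N{\left(-18,-209 \right)} = -12655 + \left(8 + \left(-18\right)^{2} + 2 \left(-18\right)\right) = -12655 + \left(8 + 324 - 36\right) = -12655 + 296 = -12359$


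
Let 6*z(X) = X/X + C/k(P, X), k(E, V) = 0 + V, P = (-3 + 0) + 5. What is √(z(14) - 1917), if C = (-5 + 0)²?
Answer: I*√375641/14 ≈ 43.778*I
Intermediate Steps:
P = 2 (P = -3 + 5 = 2)
k(E, V) = V
C = 25 (C = (-5)² = 25)
z(X) = ⅙ + 25/(6*X) (z(X) = (X/X + 25/X)/6 = (1 + 25/X)/6 = ⅙ + 25/(6*X))
√(z(14) - 1917) = √((⅙)*(25 + 14)/14 - 1917) = √((⅙)*(1/14)*39 - 1917) = √(13/28 - 1917) = √(-53663/28) = I*√375641/14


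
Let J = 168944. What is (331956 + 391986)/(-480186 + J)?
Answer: -361971/155621 ≈ -2.3260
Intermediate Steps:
(331956 + 391986)/(-480186 + J) = (331956 + 391986)/(-480186 + 168944) = 723942/(-311242) = 723942*(-1/311242) = -361971/155621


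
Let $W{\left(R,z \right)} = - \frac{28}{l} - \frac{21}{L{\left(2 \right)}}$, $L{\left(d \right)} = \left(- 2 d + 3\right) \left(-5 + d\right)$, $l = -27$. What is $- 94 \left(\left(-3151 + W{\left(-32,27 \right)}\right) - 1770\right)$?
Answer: $\frac{12504632}{27} \approx 4.6313 \cdot 10^{5}$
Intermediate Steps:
$L{\left(d \right)} = \left(-5 + d\right) \left(3 - 2 d\right)$ ($L{\left(d \right)} = \left(3 - 2 d\right) \left(-5 + d\right) = \left(-5 + d\right) \left(3 - 2 d\right)$)
$W{\left(R,z \right)} = - \frac{161}{27}$ ($W{\left(R,z \right)} = - \frac{28}{-27} - \frac{21}{-15 - 2 \cdot 2^{2} + 13 \cdot 2} = \left(-28\right) \left(- \frac{1}{27}\right) - \frac{21}{-15 - 8 + 26} = \frac{28}{27} - \frac{21}{-15 - 8 + 26} = \frac{28}{27} - \frac{21}{3} = \frac{28}{27} - 7 = - \frac{161}{27}$)
$- 94 \left(\left(-3151 + W{\left(-32,27 \right)}\right) - 1770\right) = - 94 \left(\left(-3151 - \frac{161}{27}\right) - 1770\right) = - 94 \left(- \frac{85238}{27} - 1770\right) = \left(-94\right) \left(- \frac{133028}{27}\right) = \frac{12504632}{27}$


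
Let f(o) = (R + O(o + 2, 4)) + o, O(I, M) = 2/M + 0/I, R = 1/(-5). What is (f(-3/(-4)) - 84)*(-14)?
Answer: 11613/10 ≈ 1161.3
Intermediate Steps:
R = -⅕ ≈ -0.20000
O(I, M) = 2/M (O(I, M) = 2/M + 0 = 2/M)
f(o) = 3/10 + o (f(o) = (-⅕ + 2/4) + o = (-⅕ + 2*(¼)) + o = (-⅕ + ½) + o = 3/10 + o)
(f(-3/(-4)) - 84)*(-14) = ((3/10 - 3/(-4)) - 84)*(-14) = ((3/10 - 3*(-¼)) - 84)*(-14) = ((3/10 + ¾) - 84)*(-14) = (21/20 - 84)*(-14) = -1659/20*(-14) = 11613/10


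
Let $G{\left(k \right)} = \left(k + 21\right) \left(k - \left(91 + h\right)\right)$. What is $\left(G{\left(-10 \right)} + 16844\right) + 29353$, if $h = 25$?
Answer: $44811$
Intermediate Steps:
$G{\left(k \right)} = \left(-116 + k\right) \left(21 + k\right)$ ($G{\left(k \right)} = \left(k + 21\right) \left(k - 116\right) = \left(21 + k\right) \left(k - 116\right) = \left(21 + k\right) \left(-116 + k\right) = \left(-116 + k\right) \left(21 + k\right)$)
$\left(G{\left(-10 \right)} + 16844\right) + 29353 = \left(\left(-2436 + \left(-10\right)^{2} - -950\right) + 16844\right) + 29353 = \left(\left(-2436 + 100 + 950\right) + 16844\right) + 29353 = \left(-1386 + 16844\right) + 29353 = 15458 + 29353 = 44811$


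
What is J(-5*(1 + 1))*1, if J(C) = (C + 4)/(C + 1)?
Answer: ⅔ ≈ 0.66667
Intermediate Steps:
J(C) = (4 + C)/(1 + C)
J(-5*(1 + 1))*1 = ((4 - 5*(1 + 1))/(1 - 5*(1 + 1)))*1 = ((4 - 5*2)/(1 - 5*2))*1 = ((4 - 10)/(1 - 10))*1 = (-6/(-9))*1 = -⅑*(-6)*1 = (⅔)*1 = ⅔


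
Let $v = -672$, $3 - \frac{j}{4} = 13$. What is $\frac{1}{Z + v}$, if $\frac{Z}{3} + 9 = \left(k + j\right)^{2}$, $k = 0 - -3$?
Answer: $\frac{1}{3408} \approx 0.00029343$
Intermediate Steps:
$k = 3$ ($k = 0 + 3 = 3$)
$j = -40$ ($j = 12 - 52 = -40$)
$Z = 4080$ ($Z = -27 + 3 \left(3 - 40\right)^{2} = -27 + 3 \left(-37\right)^{2} = -27 + 3 \cdot 1369 = -27 + 4107 = 4080$)
$\frac{1}{Z + v} = \frac{1}{4080 - 672} = \frac{1}{3408}$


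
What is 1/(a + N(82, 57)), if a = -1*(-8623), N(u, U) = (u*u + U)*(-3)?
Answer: -1/11720 ≈ -8.5324e-5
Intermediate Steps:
N(u, U) = -3*U - 3*u² (N(u, U) = (u² + U)*(-3) = (U + u²)*(-3) = -3*U - 3*u²)
a = 8623
1/(a + N(82, 57)) = 1/(8623 + (-3*57 - 3*82²)) = 1/(8623 + (-171 - 3*6724)) = 1/(8623 + (-171 - 20172)) = 1/(8623 - 20343) = 1/(-11720) = -1/11720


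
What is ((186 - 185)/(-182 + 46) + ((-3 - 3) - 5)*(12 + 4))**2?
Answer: 572979969/18496 ≈ 30979.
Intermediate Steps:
((186 - 185)/(-182 + 46) + ((-3 - 3) - 5)*(12 + 4))**2 = (1/(-136) + (-6 - 5)*16)**2 = (1*(-1/136) - 11*16)**2 = (-1/136 - 176)**2 = (-23937/136)**2 = 572979969/18496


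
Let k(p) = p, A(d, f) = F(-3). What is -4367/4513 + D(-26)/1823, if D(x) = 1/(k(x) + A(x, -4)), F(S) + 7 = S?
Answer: -286601989/296179164 ≈ -0.96766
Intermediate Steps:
F(S) = -7 + S
A(d, f) = -10 (A(d, f) = -7 - 3 = -10)
D(x) = 1/(-10 + x) (D(x) = 1/(x - 10) = 1/(-10 + x))
-4367/4513 + D(-26)/1823 = -4367/4513 + 1/(-10 - 26*1823) = -4367*1/4513 + (1/1823)/(-36) = -4367/4513 - 1/36*1/1823 = -4367/4513 - 1/65628 = -286601989/296179164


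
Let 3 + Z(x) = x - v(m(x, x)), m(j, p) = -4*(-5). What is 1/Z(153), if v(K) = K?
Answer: 1/130 ≈ 0.0076923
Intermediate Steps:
m(j, p) = 20
Z(x) = -23 + x (Z(x) = -3 + (x - 1*20) = -3 + (x - 20) = -3 + (-20 + x) = -23 + x)
1/Z(153) = 1/(-23 + 153) = 1/130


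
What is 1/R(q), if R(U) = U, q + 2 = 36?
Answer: 1/34 ≈ 0.029412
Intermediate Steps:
q = 34 (q = -2 + 36 = 34)
1/R(q) = 1/34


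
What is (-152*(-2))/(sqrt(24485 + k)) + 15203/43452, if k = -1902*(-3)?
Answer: 15203/43452 + 16*sqrt(30191)/1589 ≈ 2.0995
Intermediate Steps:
k = 5706
(-152*(-2))/(sqrt(24485 + k)) + 15203/43452 = (-152*(-2))/(sqrt(24485 + 5706)) + 15203/43452 = 304/(sqrt(30191)) + 15203*(1/43452) = 304*(sqrt(30191)/30191) + 15203/43452 = 16*sqrt(30191)/1589 + 15203/43452 = 15203/43452 + 16*sqrt(30191)/1589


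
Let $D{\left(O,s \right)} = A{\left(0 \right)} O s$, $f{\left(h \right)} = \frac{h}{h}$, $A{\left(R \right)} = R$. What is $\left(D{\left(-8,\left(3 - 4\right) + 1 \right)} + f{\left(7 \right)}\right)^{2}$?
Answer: $1$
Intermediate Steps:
$f{\left(h \right)} = 1$
$D{\left(O,s \right)} = 0$ ($D{\left(O,s \right)} = 0 O s = 0 s = 0$)
$\left(D{\left(-8,\left(3 - 4\right) + 1 \right)} + f{\left(7 \right)}\right)^{2} = \left(0 + 1\right)^{2} = 1^{2} = 1$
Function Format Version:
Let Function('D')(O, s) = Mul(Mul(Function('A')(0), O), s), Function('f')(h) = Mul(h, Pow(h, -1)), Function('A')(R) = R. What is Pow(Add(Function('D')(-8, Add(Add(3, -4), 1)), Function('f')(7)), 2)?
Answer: 1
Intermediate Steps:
Function('f')(h) = 1
Function('D')(O, s) = 0 (Function('D')(O, s) = Mul(Mul(0, O), s) = Mul(0, s) = 0)
Pow(Add(Function('D')(-8, Add(Add(3, -4), 1)), Function('f')(7)), 2) = Pow(Add(0, 1), 2) = Pow(1, 2) = 1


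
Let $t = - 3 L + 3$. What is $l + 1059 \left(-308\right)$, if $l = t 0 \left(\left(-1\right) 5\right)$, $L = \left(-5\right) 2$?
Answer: $-326172$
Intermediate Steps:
$L = -10$
$t = 33$ ($t = \left(-3\right) \left(-10\right) + 3 = 30 + 3 = 33$)
$l = 0$ ($l = 33 \cdot 0 \left(\left(-1\right) 5\right) = 0 \left(-5\right) = 0$)
$l + 1059 \left(-308\right) = 0 + 1059 \left(-308\right) = 0 - 326172 = -326172$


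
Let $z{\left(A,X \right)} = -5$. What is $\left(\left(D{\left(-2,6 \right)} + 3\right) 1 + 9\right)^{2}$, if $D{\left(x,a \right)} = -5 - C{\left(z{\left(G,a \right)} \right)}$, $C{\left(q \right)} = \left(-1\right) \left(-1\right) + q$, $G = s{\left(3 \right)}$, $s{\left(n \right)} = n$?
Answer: $121$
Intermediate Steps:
$G = 3$
$C{\left(q \right)} = 1 + q$
$D{\left(x,a \right)} = -1$ ($D{\left(x,a \right)} = -5 - \left(1 - 5\right) = -5 - -4 = -5 + 4 = -1$)
$\left(\left(D{\left(-2,6 \right)} + 3\right) 1 + 9\right)^{2} = \left(\left(-1 + 3\right) 1 + 9\right)^{2} = \left(2 \cdot 1 + 9\right)^{2} = \left(2 + 9\right)^{2} = 11^{2} = 121$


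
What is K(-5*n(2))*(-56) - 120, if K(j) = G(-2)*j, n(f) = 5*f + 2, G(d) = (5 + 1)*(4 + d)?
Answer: 40200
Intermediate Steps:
G(d) = 24 + 6*d (G(d) = 6*(4 + d) = 24 + 6*d)
n(f) = 2 + 5*f
K(j) = 12*j (K(j) = (24 + 6*(-2))*j = (24 - 12)*j = 12*j)
K(-5*n(2))*(-56) - 120 = (12*(-5*(2 + 5*2)))*(-56) - 120 = (12*(-5*(2 + 10)))*(-56) - 120 = (12*(-5*12))*(-56) - 120 = (12*(-60))*(-56) - 120 = -720*(-56) - 120 = 40320 - 120 = 40200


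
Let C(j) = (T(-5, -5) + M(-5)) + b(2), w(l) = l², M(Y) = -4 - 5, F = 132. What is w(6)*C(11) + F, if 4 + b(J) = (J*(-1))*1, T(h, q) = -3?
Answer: -516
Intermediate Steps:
M(Y) = -9
b(J) = -4 - J (b(J) = -4 + (J*(-1))*1 = -4 - J*1 = -4 - J)
C(j) = -18 (C(j) = (-3 - 9) + (-4 - 1*2) = -12 + (-4 - 2) = -12 - 6 = -18)
w(6)*C(11) + F = 6²*(-18) + 132 = 36*(-18) + 132 = -648 + 132 = -516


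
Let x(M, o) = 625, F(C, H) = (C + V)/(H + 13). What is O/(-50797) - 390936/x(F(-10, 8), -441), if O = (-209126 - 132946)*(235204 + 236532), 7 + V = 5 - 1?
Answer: 100834939744008/31748125 ≈ 3.1761e+6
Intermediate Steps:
V = -3 (V = -7 + (5 - 1) = -7 + 4 = -3)
F(C, H) = (-3 + C)/(13 + H) (F(C, H) = (C - 3)/(H + 13) = (-3 + C)/(13 + H))
O = -161367676992 (O = -342072*471736 = -161367676992)
O/(-50797) - 390936/x(F(-10, 8), -441) = -161367676992/(-50797) - 390936/625 = -161367676992*(-1/50797) - 390936*1/625 = 161367676992/50797 - 390936/625 = 100834939744008/31748125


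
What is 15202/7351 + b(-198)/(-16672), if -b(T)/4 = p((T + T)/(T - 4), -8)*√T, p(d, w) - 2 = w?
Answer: 15202/7351 - 9*I*√22/2084 ≈ 2.068 - 0.020256*I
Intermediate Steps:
p(d, w) = 2 + w
b(T) = 24*√T (b(T) = -4*(2 - 8)*√T = -(-24)*√T = 24*√T)
15202/7351 + b(-198)/(-16672) = 15202/7351 + (24*√(-198))/(-16672) = 15202*(1/7351) + (24*(3*I*√22))*(-1/16672) = 15202/7351 + (72*I*√22)*(-1/16672) = 15202/7351 - 9*I*√22/2084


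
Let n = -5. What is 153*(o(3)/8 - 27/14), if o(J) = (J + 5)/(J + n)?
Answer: -2601/7 ≈ -371.57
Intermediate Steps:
o(J) = (5 + J)/(-5 + J) (o(J) = (J + 5)/(J - 5) = (5 + J)/(-5 + J))
153*(o(3)/8 - 27/14) = 153*(((5 + 3)/(-5 + 3))/8 - 27/14) = 153*((8/(-2))*(⅛) - 27*1/14) = 153*(-½*8*(⅛) - 27/14) = 153*(-4*⅛ - 27/14) = 153*(-½ - 27/14) = 153*(-17/7) = -2601/7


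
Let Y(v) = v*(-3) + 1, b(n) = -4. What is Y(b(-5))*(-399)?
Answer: -5187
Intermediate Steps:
Y(v) = 1 - 3*v (Y(v) = -3*v + 1 = 1 - 3*v)
Y(b(-5))*(-399) = (1 - 3*(-4))*(-399) = (1 + 12)*(-399) = 13*(-399) = -5187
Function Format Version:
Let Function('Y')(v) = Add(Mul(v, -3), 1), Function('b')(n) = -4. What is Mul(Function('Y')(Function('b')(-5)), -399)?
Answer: -5187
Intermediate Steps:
Function('Y')(v) = Add(1, Mul(-3, v)) (Function('Y')(v) = Add(Mul(-3, v), 1) = Add(1, Mul(-3, v)))
Mul(Function('Y')(Function('b')(-5)), -399) = Mul(Add(1, Mul(-3, -4)), -399) = Mul(Add(1, 12), -399) = Mul(13, -399) = -5187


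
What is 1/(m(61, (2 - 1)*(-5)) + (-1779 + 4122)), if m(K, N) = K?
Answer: 1/2404 ≈ 0.00041597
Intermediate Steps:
1/(m(61, (2 - 1)*(-5)) + (-1779 + 4122)) = 1/(61 + (-1779 + 4122)) = 1/(61 + 2343) = 1/2404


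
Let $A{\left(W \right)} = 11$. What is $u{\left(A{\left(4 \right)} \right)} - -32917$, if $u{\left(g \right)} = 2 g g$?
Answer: $33159$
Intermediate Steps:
$u{\left(g \right)} = 2 g^{2}$
$u{\left(A{\left(4 \right)} \right)} - -32917 = 2 \cdot 11^{2} - -32917 = 2 \cdot 121 + 32917 = 242 + 32917 = 33159$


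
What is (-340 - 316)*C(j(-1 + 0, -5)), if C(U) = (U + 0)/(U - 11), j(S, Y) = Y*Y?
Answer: -8200/7 ≈ -1171.4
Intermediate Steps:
j(S, Y) = Y**2
C(U) = U/(-11 + U)
(-340 - 316)*C(j(-1 + 0, -5)) = (-340 - 316)*((-5)**2/(-11 + (-5)**2)) = -16400/(-11 + 25) = -16400/14 = -656*25/14 = -8200/7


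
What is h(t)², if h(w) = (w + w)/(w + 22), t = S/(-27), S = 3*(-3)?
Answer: 4/4489 ≈ 0.00089107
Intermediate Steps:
S = -9
t = ⅓ (t = -9/(-27) = -9*(-1/27) = ⅓ ≈ 0.33333)
h(w) = 2*w/(22 + w) (h(w) = (2*w)/(22 + w) = 2*w/(22 + w))
h(t)² = (2*(⅓)/(22 + ⅓))² = (2*(⅓)/(67/3))² = (2*(⅓)*(3/67))² = (2/67)² = 4/4489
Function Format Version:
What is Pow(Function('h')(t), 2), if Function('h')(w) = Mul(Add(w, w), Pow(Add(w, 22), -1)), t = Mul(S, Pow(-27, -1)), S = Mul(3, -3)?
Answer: Rational(4, 4489) ≈ 0.00089107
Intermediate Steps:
S = -9
t = Rational(1, 3) (t = Mul(-9, Pow(-27, -1)) = Mul(-9, Rational(-1, 27)) = Rational(1, 3) ≈ 0.33333)
Function('h')(w) = Mul(2, w, Pow(Add(22, w), -1)) (Function('h')(w) = Mul(Mul(2, w), Pow(Add(22, w), -1)) = Mul(2, w, Pow(Add(22, w), -1)))
Pow(Function('h')(t), 2) = Pow(Mul(2, Rational(1, 3), Pow(Add(22, Rational(1, 3)), -1)), 2) = Pow(Mul(2, Rational(1, 3), Pow(Rational(67, 3), -1)), 2) = Pow(Mul(2, Rational(1, 3), Rational(3, 67)), 2) = Pow(Rational(2, 67), 2) = Rational(4, 4489)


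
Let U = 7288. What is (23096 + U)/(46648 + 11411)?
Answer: 3376/6451 ≈ 0.52333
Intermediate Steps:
(23096 + U)/(46648 + 11411) = (23096 + 7288)/(46648 + 11411) = 30384/58059 = 30384*(1/58059) = 3376/6451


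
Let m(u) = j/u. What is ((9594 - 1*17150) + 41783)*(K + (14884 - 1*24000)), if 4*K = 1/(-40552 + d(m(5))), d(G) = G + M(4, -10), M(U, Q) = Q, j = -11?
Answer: -84377141403141/270428 ≈ -3.1201e+8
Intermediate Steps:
m(u) = -11/u
d(G) = -10 + G (d(G) = G - 10 = -10 + G)
K = -5/811284 (K = 1/(4*(-40552 + (-10 - 11/5))) = 1/(4*(-40552 - 61/5)) = 1/(4*(-202821/5)) = (¼)*(-5/202821) = -5/811284 ≈ -6.1631e-6)
((9594 - 1*17150) + 41783)*(K + (14884 - 1*24000)) = ((9594 - 1*17150) + 41783)*(-5/811284 + (14884 - 1*24000)) = ((9594 - 17150) + 41783)*(-5/811284 + (14884 - 24000)) = (-7556 + 41783)*(-5/811284 - 9116) = 34227*(-7395664949/811284) = -84377141403141/270428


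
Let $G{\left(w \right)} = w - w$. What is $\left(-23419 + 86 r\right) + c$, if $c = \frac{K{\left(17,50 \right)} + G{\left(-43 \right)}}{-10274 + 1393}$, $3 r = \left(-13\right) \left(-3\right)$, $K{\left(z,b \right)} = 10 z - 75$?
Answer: $- \frac{198055276}{8881} \approx -22301.0$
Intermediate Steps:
$G{\left(w \right)} = 0$
$K{\left(z,b \right)} = -75 + 10 z$
$r = 13$ ($r = \frac{\left(-13\right) \left(-3\right)}{3} = \frac{1}{3} \cdot 39 = 13$)
$c = - \frac{95}{8881}$ ($c = \frac{\left(-75 + 10 \cdot 17\right) + 0}{-10274 + 1393} = \frac{\left(-75 + 170\right) + 0}{-8881} = \left(95 + 0\right) \left(- \frac{1}{8881}\right) = 95 \left(- \frac{1}{8881}\right) = - \frac{95}{8881} \approx -0.010697$)
$\left(-23419 + 86 r\right) + c = \left(-23419 + 86 \cdot 13\right) - \frac{95}{8881} = \left(-23419 + 1118\right) - \frac{95}{8881} = -22301 - \frac{95}{8881} = - \frac{198055276}{8881}$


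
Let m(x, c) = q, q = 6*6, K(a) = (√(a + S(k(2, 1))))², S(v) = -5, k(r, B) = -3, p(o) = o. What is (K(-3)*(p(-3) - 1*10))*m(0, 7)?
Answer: 3744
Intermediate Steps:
K(a) = -5 + a (K(a) = (√(a - 5))² = (√(-5 + a))² = -5 + a)
q = 36
m(x, c) = 36
(K(-3)*(p(-3) - 1*10))*m(0, 7) = ((-5 - 3)*(-3 - 1*10))*36 = -8*(-3 - 10)*36 = -8*(-13)*36 = 104*36 = 3744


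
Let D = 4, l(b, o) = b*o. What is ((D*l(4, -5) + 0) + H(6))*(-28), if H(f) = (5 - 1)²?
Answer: 1792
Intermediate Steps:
H(f) = 16 (H(f) = 4² = 16)
((D*l(4, -5) + 0) + H(6))*(-28) = ((4*(4*(-5)) + 0) + 16)*(-28) = ((4*(-20) + 0) + 16)*(-28) = ((-80 + 0) + 16)*(-28) = (-80 + 16)*(-28) = -64*(-28) = 1792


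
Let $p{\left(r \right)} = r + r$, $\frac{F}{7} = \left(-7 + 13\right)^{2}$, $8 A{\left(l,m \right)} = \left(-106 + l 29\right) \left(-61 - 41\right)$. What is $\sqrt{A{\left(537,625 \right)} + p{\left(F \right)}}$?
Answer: $\frac{i \sqrt{786801}}{2} \approx 443.51 i$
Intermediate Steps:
$A{\left(l,m \right)} = \frac{2703}{2} - \frac{1479 l}{4}$ ($A{\left(l,m \right)} = \frac{\left(-106 + l 29\right) \left(-61 - 41\right)}{8} = \frac{\left(-106 + 29 l\right) \left(-102\right)}{8} = \frac{10812 - 2958 l}{8} = \frac{2703}{2} - \frac{1479 l}{4}$)
$F = 252$ ($F = 7 \left(-7 + 13\right)^{2} = 7 \cdot 6^{2} = 7 \cdot 36 = 252$)
$p{\left(r \right)} = 2 r$
$\sqrt{A{\left(537,625 \right)} + p{\left(F \right)}} = \sqrt{\left(\frac{2703}{2} - \frac{794223}{4}\right) + 2 \cdot 252} = \sqrt{\left(\frac{2703}{2} - \frac{794223}{4}\right) + 504} = \sqrt{- \frac{788817}{4} + 504} = \sqrt{- \frac{786801}{4}} = \frac{i \sqrt{786801}}{2}$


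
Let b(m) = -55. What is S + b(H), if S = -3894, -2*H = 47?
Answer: -3949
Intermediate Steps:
H = -47/2 (H = -½*47 = -47/2 ≈ -23.500)
S + b(H) = -3894 - 55 = -3949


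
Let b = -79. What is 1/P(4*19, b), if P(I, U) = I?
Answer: 1/76 ≈ 0.013158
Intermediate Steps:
1/P(4*19, b) = 1/(4*19) = 1/76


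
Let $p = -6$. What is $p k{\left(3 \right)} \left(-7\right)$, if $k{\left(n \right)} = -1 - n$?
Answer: $-168$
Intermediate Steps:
$p k{\left(3 \right)} \left(-7\right) = - 6 \left(-1 - 3\right) \left(-7\right) = \left(-6\right) \left(-4\right) \left(-7\right) = 24 \left(-7\right) = -168$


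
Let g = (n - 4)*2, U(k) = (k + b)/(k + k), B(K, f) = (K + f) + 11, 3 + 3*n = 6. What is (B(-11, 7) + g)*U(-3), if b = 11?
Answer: -4/3 ≈ -1.3333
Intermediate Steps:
n = 1 (n = -1 + (⅓)*6 = -1 + 2 = 1)
B(K, f) = 11 + K + f
U(k) = (11 + k)/(2*k) (U(k) = (k + 11)/(k + k) = (11 + k)/((2*k)) = (11 + k)*(1/(2*k)) = (11 + k)/(2*k))
g = -6 (g = (1 - 4)*2 = -3*2 = -6)
(B(-11, 7) + g)*U(-3) = ((11 - 11 + 7) - 6)*((½)*(11 - 3)/(-3)) = (7 - 6)*((½)*(-⅓)*8) = 1*(-4/3) = -4/3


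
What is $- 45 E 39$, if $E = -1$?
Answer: $1755$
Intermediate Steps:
$- 45 E 39 = \left(-45\right) \left(-1\right) 39 = 45 \cdot 39 = 1755$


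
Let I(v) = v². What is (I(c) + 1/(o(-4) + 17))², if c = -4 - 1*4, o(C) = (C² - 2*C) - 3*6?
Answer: 2169729/529 ≈ 4101.6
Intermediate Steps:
o(C) = -18 + C² - 2*C (o(C) = (C² - 2*C) - 18 = -18 + C² - 2*C)
c = -8 (c = -4 - 4 = -8)
(I(c) + 1/(o(-4) + 17))² = ((-8)² + 1/((-18 + (-4)² - 2*(-4)) + 17))² = (64 + 1/((-18 + 16 + 8) + 17))² = (64 + 1/(6 + 17))² = (64 + 1/23)² = (1473/23)² = 2169729/529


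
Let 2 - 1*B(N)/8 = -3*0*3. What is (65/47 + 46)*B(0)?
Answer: 35632/47 ≈ 758.13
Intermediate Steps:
B(N) = 16 (B(N) = 16 - 8*(-3*0)*3 = 16 - 0*3 = 16 - 8*0 = 16 + 0 = 16)
(65/47 + 46)*B(0) = (65/47 + 46)*16 = (2227/47)*16 = 35632/47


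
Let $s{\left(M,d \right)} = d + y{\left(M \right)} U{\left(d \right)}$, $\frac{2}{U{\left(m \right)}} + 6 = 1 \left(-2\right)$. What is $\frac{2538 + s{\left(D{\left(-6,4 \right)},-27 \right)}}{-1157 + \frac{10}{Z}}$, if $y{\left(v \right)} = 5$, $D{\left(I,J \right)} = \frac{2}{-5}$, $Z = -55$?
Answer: $- \frac{110429}{50916} \approx -2.1688$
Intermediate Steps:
$D{\left(I,J \right)} = - \frac{2}{5}$ ($D{\left(I,J \right)} = 2 \left(- \frac{1}{5}\right) = - \frac{2}{5}$)
$U{\left(m \right)} = - \frac{1}{4}$ ($U{\left(m \right)} = \frac{2}{-6 + 1 \left(-2\right)} = \frac{2}{-6 - 2} = \frac{2}{-8} = 2 \left(- \frac{1}{8}\right) = - \frac{1}{4}$)
$s{\left(M,d \right)} = - \frac{5}{4} + d$ ($s{\left(M,d \right)} = d + 5 \left(- \frac{1}{4}\right) = d - \frac{5}{4} = - \frac{5}{4} + d$)
$\frac{2538 + s{\left(D{\left(-6,4 \right)},-27 \right)}}{-1157 + \frac{10}{Z}} = \frac{2538 - \frac{113}{4}}{-1157 + \frac{10}{-55}} = \frac{2538 - \frac{113}{4}}{-1157 + 10 \left(- \frac{1}{55}\right)} = \frac{10039}{4 \left(-1157 - \frac{2}{11}\right)} = \frac{10039}{4 \left(- \frac{12729}{11}\right)} = \frac{10039}{4} \left(- \frac{11}{12729}\right) = - \frac{110429}{50916}$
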